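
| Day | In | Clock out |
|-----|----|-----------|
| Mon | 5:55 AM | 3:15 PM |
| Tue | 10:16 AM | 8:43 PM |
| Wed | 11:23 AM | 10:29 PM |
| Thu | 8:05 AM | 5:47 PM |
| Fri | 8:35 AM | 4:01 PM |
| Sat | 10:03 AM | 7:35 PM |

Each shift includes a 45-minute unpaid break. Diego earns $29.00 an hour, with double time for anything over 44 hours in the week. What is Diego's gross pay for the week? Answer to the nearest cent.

Mon: 5:55 AM–3:15 PM = 9 h 20 min; less 45 min break → 8 h 35 min
Tue: 10:16 AM–8:43 PM = 10 h 27 min; less 45 min break → 9 h 42 min
Wed: 11:23 AM–10:29 PM = 11 h 6 min; less 45 min break → 10 h 21 min
Thu: 8:05 AM–5:47 PM = 9 h 42 min; less 45 min break → 8 h 57 min
Fri: 8:35 AM–4:01 PM = 7 h 26 min; less 45 min break → 6 h 41 min
Sat: 10:03 AM–7:35 PM = 9 h 32 min; less 45 min break → 8 h 47 min
Total worked: 53 h 3 min = 3183 min.
Regular 44 h 0 min = 2640 min at $29.00/h; overtime 9 h 3 min = 543 min at $58.00/h.
Pay = (2640 × $29.00 + 543 × $58.00) ÷ 60 = $1800.90.

$1800.90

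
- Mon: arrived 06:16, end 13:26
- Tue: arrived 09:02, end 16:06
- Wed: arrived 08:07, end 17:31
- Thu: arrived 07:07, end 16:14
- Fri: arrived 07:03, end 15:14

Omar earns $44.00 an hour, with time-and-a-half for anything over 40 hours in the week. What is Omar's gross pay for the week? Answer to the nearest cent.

$1821.60

Mon: 06:16–13:26 = 7 h 10 min
Tue: 09:02–16:06 = 7 h 4 min
Wed: 08:07–17:31 = 9 h 24 min
Thu: 07:07–16:14 = 9 h 7 min
Fri: 07:03–15:14 = 8 h 11 min
Total worked: 40 h 56 min = 2456 min.
Regular 40 h 0 min = 2400 min at $44.00/h; overtime 0 h 56 min = 56 min at $66.00/h.
Pay = (2400 × $44.00 + 56 × $66.00) ÷ 60 = $1821.60.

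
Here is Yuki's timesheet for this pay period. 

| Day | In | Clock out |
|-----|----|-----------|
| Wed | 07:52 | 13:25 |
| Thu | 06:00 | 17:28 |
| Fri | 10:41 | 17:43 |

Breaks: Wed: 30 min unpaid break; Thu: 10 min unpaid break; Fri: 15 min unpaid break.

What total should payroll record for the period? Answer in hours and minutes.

23 h 8 min

Wed: 07:52–13:25 = 5 h 33 min; less 30 min break → 5 h 3 min
Thu: 06:00–17:28 = 11 h 28 min; less 10 min break → 11 h 18 min
Fri: 10:41–17:43 = 7 h 2 min; less 15 min break → 6 h 47 min
Total: 5 h 3 min + 11 h 18 min + 6 h 47 min = 23 h 8 min.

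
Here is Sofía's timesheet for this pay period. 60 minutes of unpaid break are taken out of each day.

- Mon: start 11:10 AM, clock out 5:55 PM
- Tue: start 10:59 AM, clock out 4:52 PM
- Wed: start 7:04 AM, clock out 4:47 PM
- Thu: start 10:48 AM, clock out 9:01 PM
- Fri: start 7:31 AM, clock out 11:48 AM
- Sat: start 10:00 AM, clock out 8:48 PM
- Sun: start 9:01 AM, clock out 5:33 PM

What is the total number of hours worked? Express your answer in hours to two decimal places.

Mon: 11:10 AM–5:55 PM = 6 h 45 min; less 60 min break → 5 h 45 min
Tue: 10:59 AM–4:52 PM = 5 h 53 min; less 60 min break → 4 h 53 min
Wed: 7:04 AM–4:47 PM = 9 h 43 min; less 60 min break → 8 h 43 min
Thu: 10:48 AM–9:01 PM = 10 h 13 min; less 60 min break → 9 h 13 min
Fri: 7:31 AM–11:48 AM = 4 h 17 min; less 60 min break → 3 h 17 min
Sat: 10:00 AM–8:48 PM = 10 h 48 min; less 60 min break → 9 h 48 min
Sun: 9:01 AM–5:33 PM = 8 h 32 min; less 60 min break → 7 h 32 min
Total: 5 h 45 min + 4 h 53 min + 8 h 43 min + 9 h 13 min + 3 h 17 min + 9 h 48 min + 7 h 32 min = 49 h 11 min.

49.18 hours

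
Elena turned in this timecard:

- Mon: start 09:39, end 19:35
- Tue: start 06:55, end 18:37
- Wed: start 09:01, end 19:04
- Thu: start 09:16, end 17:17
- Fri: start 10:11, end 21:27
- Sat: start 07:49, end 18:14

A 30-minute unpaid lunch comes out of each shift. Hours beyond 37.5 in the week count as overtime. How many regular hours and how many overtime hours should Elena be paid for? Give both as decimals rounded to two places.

Mon: 09:39–19:35 = 9 h 56 min; less 30 min break → 9 h 26 min
Tue: 06:55–18:37 = 11 h 42 min; less 30 min break → 11 h 12 min
Wed: 09:01–19:04 = 10 h 3 min; less 30 min break → 9 h 33 min
Thu: 09:16–17:17 = 8 h 1 min; less 30 min break → 7 h 31 min
Fri: 10:11–21:27 = 11 h 16 min; less 30 min break → 10 h 46 min
Sat: 07:49–18:14 = 10 h 25 min; less 30 min break → 9 h 55 min
Total worked: 58 h 23 min = 58.38 h.
Threshold 37.5 h → overtime 20 h 53 min, regular 37 h 30 min.

Regular 37.50 hours, overtime 20.88 hours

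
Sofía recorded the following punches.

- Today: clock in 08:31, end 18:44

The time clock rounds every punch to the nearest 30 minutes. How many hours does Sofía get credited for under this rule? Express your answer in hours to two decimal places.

10.00 hours

Today: in 08:31→08:30, out 18:44→18:30; 10 h 0 min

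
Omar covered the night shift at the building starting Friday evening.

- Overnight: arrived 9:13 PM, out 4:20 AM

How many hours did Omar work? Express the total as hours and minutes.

7 h 7 min

Overnight: 9:13 PM → midnight = 2 h 47 min; midnight → 4:20 AM = 4 h 20 min; span 7 h 7 min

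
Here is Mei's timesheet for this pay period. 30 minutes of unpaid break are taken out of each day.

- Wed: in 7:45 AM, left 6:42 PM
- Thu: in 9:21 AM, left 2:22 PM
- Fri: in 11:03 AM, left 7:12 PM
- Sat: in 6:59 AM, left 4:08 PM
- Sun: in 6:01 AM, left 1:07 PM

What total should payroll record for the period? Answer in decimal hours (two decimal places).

37.87 hours

Wed: 7:45 AM–6:42 PM = 10 h 57 min; less 30 min break → 10 h 27 min
Thu: 9:21 AM–2:22 PM = 5 h 1 min; less 30 min break → 4 h 31 min
Fri: 11:03 AM–7:12 PM = 8 h 9 min; less 30 min break → 7 h 39 min
Sat: 6:59 AM–4:08 PM = 9 h 9 min; less 30 min break → 8 h 39 min
Sun: 6:01 AM–1:07 PM = 7 h 6 min; less 30 min break → 6 h 36 min
Total: 10 h 27 min + 4 h 31 min + 7 h 39 min + 8 h 39 min + 6 h 36 min = 37 h 52 min.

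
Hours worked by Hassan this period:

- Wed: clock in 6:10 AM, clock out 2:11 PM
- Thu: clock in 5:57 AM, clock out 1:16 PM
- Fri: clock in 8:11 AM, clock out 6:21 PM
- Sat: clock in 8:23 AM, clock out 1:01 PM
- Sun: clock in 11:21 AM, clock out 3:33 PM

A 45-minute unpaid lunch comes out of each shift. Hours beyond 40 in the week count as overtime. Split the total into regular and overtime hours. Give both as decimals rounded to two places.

Wed: 6:10 AM–2:11 PM = 8 h 1 min; less 45 min break → 7 h 16 min
Thu: 5:57 AM–1:16 PM = 7 h 19 min; less 45 min break → 6 h 34 min
Fri: 8:11 AM–6:21 PM = 10 h 10 min; less 45 min break → 9 h 25 min
Sat: 8:23 AM–1:01 PM = 4 h 38 min; less 45 min break → 3 h 53 min
Sun: 11:21 AM–3:33 PM = 4 h 12 min; less 45 min break → 3 h 27 min
Total worked: 30 h 35 min = 30.58 h.
Threshold 40 h → overtime 0 h 0 min, regular 30 h 35 min.

Regular 30.58 hours, overtime 0.00 hours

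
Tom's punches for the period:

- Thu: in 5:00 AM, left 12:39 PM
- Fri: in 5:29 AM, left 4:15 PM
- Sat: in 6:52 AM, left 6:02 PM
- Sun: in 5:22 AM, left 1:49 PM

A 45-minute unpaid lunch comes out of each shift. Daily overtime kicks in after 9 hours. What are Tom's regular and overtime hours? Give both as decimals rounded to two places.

Regular 32.60 hours, overtime 2.43 hours

Thu: 5:00 AM–12:39 PM = 7 h 39 min; less 45 min break → 6 h 54 min
Fri: 5:29 AM–4:15 PM = 10 h 46 min; less 45 min break → 10 h 1 min
Sat: 6:52 AM–6:02 PM = 11 h 10 min; less 45 min break → 10 h 25 min
Sun: 5:22 AM–1:49 PM = 8 h 27 min; less 45 min break → 7 h 42 min
Thu reg 6 h 54 min / OT 0 h 0 min; Fri reg 9 h 0 min / OT 1 h 1 min; Sat reg 9 h 0 min / OT 1 h 25 min; Sun reg 7 h 42 min / OT 0 h 0 min.
Totals: regular 32 h 36 min, overtime 2 h 26 min.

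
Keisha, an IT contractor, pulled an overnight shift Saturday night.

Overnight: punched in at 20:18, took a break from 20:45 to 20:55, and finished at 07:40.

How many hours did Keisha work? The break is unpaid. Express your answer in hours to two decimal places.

11.20 hours

Overnight: 20:18 → midnight = 3 h 42 min; midnight → 07:40 = 7 h 40 min; span 11 h 22 min; less 10 min break → 11 h 12 min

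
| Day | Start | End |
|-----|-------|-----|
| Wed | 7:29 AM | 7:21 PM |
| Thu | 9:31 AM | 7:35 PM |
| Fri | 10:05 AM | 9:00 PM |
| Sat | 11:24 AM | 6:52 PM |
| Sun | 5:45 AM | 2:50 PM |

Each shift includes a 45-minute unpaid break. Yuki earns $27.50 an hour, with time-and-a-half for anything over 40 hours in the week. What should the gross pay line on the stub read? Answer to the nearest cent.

Wed: 7:29 AM–7:21 PM = 11 h 52 min; less 45 min break → 11 h 7 min
Thu: 9:31 AM–7:35 PM = 10 h 4 min; less 45 min break → 9 h 19 min
Fri: 10:05 AM–9:00 PM = 10 h 55 min; less 45 min break → 10 h 10 min
Sat: 11:24 AM–6:52 PM = 7 h 28 min; less 45 min break → 6 h 43 min
Sun: 5:45 AM–2:50 PM = 9 h 5 min; less 45 min break → 8 h 20 min
Total worked: 45 h 39 min = 2739 min.
Regular 40 h 0 min = 2400 min at $27.50/h; overtime 5 h 39 min = 339 min at $41.25/h.
Pay = (2400 × $27.50 + 339 × $41.25) ÷ 60 = $1333.06.

$1333.06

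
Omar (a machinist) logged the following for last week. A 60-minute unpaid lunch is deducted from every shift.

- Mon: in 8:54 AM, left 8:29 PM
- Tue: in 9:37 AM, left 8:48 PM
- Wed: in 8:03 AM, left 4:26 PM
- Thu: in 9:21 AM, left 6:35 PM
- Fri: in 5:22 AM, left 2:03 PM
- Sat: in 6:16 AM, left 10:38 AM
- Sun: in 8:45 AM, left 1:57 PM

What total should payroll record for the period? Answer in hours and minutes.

51 h 38 min

Mon: 8:54 AM–8:29 PM = 11 h 35 min; less 60 min break → 10 h 35 min
Tue: 9:37 AM–8:48 PM = 11 h 11 min; less 60 min break → 10 h 11 min
Wed: 8:03 AM–4:26 PM = 8 h 23 min; less 60 min break → 7 h 23 min
Thu: 9:21 AM–6:35 PM = 9 h 14 min; less 60 min break → 8 h 14 min
Fri: 5:22 AM–2:03 PM = 8 h 41 min; less 60 min break → 7 h 41 min
Sat: 6:16 AM–10:38 AM = 4 h 22 min; less 60 min break → 3 h 22 min
Sun: 8:45 AM–1:57 PM = 5 h 12 min; less 60 min break → 4 h 12 min
Total: 10 h 35 min + 10 h 11 min + 7 h 23 min + 8 h 14 min + 7 h 41 min + 3 h 22 min + 4 h 12 min = 51 h 38 min.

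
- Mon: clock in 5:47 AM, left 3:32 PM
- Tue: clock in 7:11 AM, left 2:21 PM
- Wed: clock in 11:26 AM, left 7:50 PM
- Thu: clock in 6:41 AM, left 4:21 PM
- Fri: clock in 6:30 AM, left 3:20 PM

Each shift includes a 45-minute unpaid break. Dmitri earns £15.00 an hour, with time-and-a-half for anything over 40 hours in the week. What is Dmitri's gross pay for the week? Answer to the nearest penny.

Mon: 5:47 AM–3:32 PM = 9 h 45 min; less 45 min break → 9 h 0 min
Tue: 7:11 AM–2:21 PM = 7 h 10 min; less 45 min break → 6 h 25 min
Wed: 11:26 AM–7:50 PM = 8 h 24 min; less 45 min break → 7 h 39 min
Thu: 6:41 AM–4:21 PM = 9 h 40 min; less 45 min break → 8 h 55 min
Fri: 6:30 AM–3:20 PM = 8 h 50 min; less 45 min break → 8 h 5 min
Total worked: 40 h 4 min = 2404 min.
Regular 40 h 0 min = 2400 min at £15.00/h; overtime 0 h 4 min = 4 min at £22.50/h.
Pay = (2400 × £15.00 + 4 × £22.50) ÷ 60 = £601.50.

£601.50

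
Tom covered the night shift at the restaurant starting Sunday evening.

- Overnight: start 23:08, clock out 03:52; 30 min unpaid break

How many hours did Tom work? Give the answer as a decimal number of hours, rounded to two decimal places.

Overnight: 23:08 → midnight = 0 h 52 min; midnight → 03:52 = 3 h 52 min; span 4 h 44 min; less 30 min break → 4 h 14 min

4.23 hours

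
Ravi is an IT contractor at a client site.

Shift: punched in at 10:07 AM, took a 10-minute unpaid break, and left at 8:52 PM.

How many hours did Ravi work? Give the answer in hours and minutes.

10 h 35 min

Shift: 10:07 AM–8:52 PM = 10 h 45 min; less 10 min break → 10 h 35 min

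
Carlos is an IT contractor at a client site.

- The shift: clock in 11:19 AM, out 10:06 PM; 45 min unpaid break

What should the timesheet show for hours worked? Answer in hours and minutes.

10 h 2 min

The shift: 11:19 AM–10:06 PM = 10 h 47 min; less 45 min break → 10 h 2 min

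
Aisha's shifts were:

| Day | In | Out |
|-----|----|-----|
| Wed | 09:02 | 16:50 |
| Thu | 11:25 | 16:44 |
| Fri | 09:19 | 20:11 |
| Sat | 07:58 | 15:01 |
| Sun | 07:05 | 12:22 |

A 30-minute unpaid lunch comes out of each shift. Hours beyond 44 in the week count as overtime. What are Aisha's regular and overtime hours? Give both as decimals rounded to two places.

Wed: 09:02–16:50 = 7 h 48 min; less 30 min break → 7 h 18 min
Thu: 11:25–16:44 = 5 h 19 min; less 30 min break → 4 h 49 min
Fri: 09:19–20:11 = 10 h 52 min; less 30 min break → 10 h 22 min
Sat: 07:58–15:01 = 7 h 3 min; less 30 min break → 6 h 33 min
Sun: 07:05–12:22 = 5 h 17 min; less 30 min break → 4 h 47 min
Total worked: 33 h 49 min = 33.82 h.
Threshold 44 h → overtime 0 h 0 min, regular 33 h 49 min.

Regular 33.82 hours, overtime 0.00 hours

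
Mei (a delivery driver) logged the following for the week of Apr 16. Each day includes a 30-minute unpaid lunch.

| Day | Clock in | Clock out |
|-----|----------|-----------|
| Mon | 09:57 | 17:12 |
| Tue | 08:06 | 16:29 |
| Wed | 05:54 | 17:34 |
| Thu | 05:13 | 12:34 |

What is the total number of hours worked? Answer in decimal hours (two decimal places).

Mon: 09:57–17:12 = 7 h 15 min; less 30 min break → 6 h 45 min
Tue: 08:06–16:29 = 8 h 23 min; less 30 min break → 7 h 53 min
Wed: 05:54–17:34 = 11 h 40 min; less 30 min break → 11 h 10 min
Thu: 05:13–12:34 = 7 h 21 min; less 30 min break → 6 h 51 min
Total: 6 h 45 min + 7 h 53 min + 11 h 10 min + 6 h 51 min = 32 h 39 min.

32.65 hours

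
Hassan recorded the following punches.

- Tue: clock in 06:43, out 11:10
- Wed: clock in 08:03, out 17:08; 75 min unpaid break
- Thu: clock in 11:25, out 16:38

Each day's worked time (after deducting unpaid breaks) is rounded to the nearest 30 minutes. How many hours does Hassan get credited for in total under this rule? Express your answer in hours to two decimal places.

Tue: 06:43–11:10 = 4 h 27 min → rounds to 4 h 30 min
Wed: 08:03–17:08 = 9 h 5 min − 75 min = 7 h 50 min → rounds to 8 h 0 min
Thu: 11:25–16:38 = 5 h 13 min → rounds to 5 h 0 min
Total credited: 17 h 30 min.

17.50 hours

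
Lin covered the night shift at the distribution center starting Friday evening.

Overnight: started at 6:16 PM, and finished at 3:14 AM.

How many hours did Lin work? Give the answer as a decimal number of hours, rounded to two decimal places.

Overnight: 6:16 PM → midnight = 5 h 44 min; midnight → 3:14 AM = 3 h 14 min; span 8 h 58 min

8.97 hours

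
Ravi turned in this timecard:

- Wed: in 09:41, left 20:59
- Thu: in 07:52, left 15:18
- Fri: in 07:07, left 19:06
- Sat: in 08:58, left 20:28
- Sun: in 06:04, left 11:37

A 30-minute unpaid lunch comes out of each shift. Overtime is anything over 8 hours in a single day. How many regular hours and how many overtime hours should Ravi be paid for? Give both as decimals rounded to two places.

Wed: 09:41–20:59 = 11 h 18 min; less 30 min break → 10 h 48 min
Thu: 07:52–15:18 = 7 h 26 min; less 30 min break → 6 h 56 min
Fri: 07:07–19:06 = 11 h 59 min; less 30 min break → 11 h 29 min
Sat: 08:58–20:28 = 11 h 30 min; less 30 min break → 11 h 0 min
Sun: 06:04–11:37 = 5 h 33 min; less 30 min break → 5 h 3 min
Wed reg 8 h 0 min / OT 2 h 48 min; Thu reg 6 h 56 min / OT 0 h 0 min; Fri reg 8 h 0 min / OT 3 h 29 min; Sat reg 8 h 0 min / OT 3 h 0 min; Sun reg 5 h 3 min / OT 0 h 0 min.
Totals: regular 35 h 59 min, overtime 9 h 17 min.

Regular 35.98 hours, overtime 9.28 hours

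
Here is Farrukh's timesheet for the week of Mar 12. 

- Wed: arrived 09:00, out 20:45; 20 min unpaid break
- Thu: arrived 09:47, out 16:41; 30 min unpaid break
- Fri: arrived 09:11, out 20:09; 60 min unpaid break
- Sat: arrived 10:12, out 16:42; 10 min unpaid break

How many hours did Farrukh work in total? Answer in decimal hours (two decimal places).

Wed: 09:00–20:45 = 11 h 45 min; less 20 min break → 11 h 25 min
Thu: 09:47–16:41 = 6 h 54 min; less 30 min break → 6 h 24 min
Fri: 09:11–20:09 = 10 h 58 min; less 60 min break → 9 h 58 min
Sat: 10:12–16:42 = 6 h 30 min; less 10 min break → 6 h 20 min
Total: 11 h 25 min + 6 h 24 min + 9 h 58 min + 6 h 20 min = 34 h 7 min.

34.12 hours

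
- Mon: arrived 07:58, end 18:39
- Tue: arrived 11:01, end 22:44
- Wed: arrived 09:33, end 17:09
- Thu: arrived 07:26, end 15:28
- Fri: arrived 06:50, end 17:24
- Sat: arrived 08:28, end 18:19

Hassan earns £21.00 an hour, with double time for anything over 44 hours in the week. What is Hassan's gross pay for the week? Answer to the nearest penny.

Mon: 07:58–18:39 = 10 h 41 min
Tue: 11:01–22:44 = 11 h 43 min
Wed: 09:33–17:09 = 7 h 36 min
Thu: 07:26–15:28 = 8 h 2 min
Fri: 06:50–17:24 = 10 h 34 min
Sat: 08:28–18:19 = 9 h 51 min
Total worked: 58 h 27 min = 3507 min.
Regular 44 h 0 min = 2640 min at £21.00/h; overtime 14 h 27 min = 867 min at £42.00/h.
Pay = (2640 × £21.00 + 867 × £42.00) ÷ 60 = £1530.90.

£1530.90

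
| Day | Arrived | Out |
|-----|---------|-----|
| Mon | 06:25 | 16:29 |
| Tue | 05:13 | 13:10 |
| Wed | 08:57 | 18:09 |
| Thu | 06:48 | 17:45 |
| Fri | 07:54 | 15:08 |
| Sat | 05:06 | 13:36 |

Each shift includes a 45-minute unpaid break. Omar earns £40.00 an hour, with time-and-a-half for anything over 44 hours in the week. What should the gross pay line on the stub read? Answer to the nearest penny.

Mon: 06:25–16:29 = 10 h 4 min; less 45 min break → 9 h 19 min
Tue: 05:13–13:10 = 7 h 57 min; less 45 min break → 7 h 12 min
Wed: 08:57–18:09 = 9 h 12 min; less 45 min break → 8 h 27 min
Thu: 06:48–17:45 = 10 h 57 min; less 45 min break → 10 h 12 min
Fri: 07:54–15:08 = 7 h 14 min; less 45 min break → 6 h 29 min
Sat: 05:06–13:36 = 8 h 30 min; less 45 min break → 7 h 45 min
Total worked: 49 h 24 min = 2964 min.
Regular 44 h 0 min = 2640 min at £40.00/h; overtime 5 h 24 min = 324 min at £60.00/h.
Pay = (2640 × £40.00 + 324 × £60.00) ÷ 60 = £2084.00.

£2084.00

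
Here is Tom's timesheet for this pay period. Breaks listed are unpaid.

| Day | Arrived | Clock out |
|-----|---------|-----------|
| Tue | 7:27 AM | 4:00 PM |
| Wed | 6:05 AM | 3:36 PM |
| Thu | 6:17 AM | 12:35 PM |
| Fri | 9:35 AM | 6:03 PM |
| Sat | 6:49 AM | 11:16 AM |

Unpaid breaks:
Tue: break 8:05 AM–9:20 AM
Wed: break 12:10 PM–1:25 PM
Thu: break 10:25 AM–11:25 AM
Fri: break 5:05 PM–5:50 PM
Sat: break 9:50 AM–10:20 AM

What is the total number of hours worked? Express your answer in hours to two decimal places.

32.53 hours

Tue: 7:27 AM–4:00 PM = 8 h 33 min; less 75 min break → 7 h 18 min
Wed: 6:05 AM–3:36 PM = 9 h 31 min; less 75 min break → 8 h 16 min
Thu: 6:17 AM–12:35 PM = 6 h 18 min; less 60 min break → 5 h 18 min
Fri: 9:35 AM–6:03 PM = 8 h 28 min; less 45 min break → 7 h 43 min
Sat: 6:49 AM–11:16 AM = 4 h 27 min; less 30 min break → 3 h 57 min
Total: 7 h 18 min + 8 h 16 min + 5 h 18 min + 7 h 43 min + 3 h 57 min = 32 h 32 min.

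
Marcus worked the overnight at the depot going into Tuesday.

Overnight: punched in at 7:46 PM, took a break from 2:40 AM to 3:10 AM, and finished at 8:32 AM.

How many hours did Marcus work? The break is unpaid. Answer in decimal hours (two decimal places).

Overnight: 7:46 PM → midnight = 4 h 14 min; midnight → 8:32 AM = 8 h 32 min; span 12 h 46 min; less 30 min break → 12 h 16 min

12.27 hours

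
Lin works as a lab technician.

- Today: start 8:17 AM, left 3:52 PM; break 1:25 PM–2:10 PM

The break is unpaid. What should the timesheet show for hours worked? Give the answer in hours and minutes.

Today: 8:17 AM–3:52 PM = 7 h 35 min; less 45 min break → 6 h 50 min

6 h 50 min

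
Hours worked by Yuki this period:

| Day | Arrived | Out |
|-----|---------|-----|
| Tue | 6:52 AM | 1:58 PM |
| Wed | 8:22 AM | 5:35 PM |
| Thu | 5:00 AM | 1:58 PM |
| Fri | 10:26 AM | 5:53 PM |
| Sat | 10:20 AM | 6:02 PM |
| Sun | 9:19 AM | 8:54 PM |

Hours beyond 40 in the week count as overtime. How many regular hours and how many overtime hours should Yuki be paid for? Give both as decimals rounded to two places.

Tue: 6:52 AM–1:58 PM = 7 h 6 min
Wed: 8:22 AM–5:35 PM = 9 h 13 min
Thu: 5:00 AM–1:58 PM = 8 h 58 min
Fri: 10:26 AM–5:53 PM = 7 h 27 min
Sat: 10:20 AM–6:02 PM = 7 h 42 min
Sun: 9:19 AM–8:54 PM = 11 h 35 min
Total worked: 52 h 1 min = 52.02 h.
Threshold 40 h → overtime 12 h 1 min, regular 40 h 0 min.

Regular 40.00 hours, overtime 12.02 hours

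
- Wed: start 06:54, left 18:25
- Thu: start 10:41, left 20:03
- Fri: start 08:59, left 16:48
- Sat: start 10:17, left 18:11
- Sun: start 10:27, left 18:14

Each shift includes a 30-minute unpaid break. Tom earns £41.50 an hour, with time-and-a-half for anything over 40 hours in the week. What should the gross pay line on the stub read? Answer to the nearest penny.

Wed: 06:54–18:25 = 11 h 31 min; less 30 min break → 11 h 1 min
Thu: 10:41–20:03 = 9 h 22 min; less 30 min break → 8 h 52 min
Fri: 08:59–16:48 = 7 h 49 min; less 30 min break → 7 h 19 min
Sat: 10:17–18:11 = 7 h 54 min; less 30 min break → 7 h 24 min
Sun: 10:27–18:14 = 7 h 47 min; less 30 min break → 7 h 17 min
Total worked: 41 h 53 min = 2513 min.
Regular 40 h 0 min = 2400 min at £41.50/h; overtime 1 h 53 min = 113 min at £62.25/h.
Pay = (2400 × £41.50 + 113 × £62.25) ÷ 60 = £1777.24.

£1777.24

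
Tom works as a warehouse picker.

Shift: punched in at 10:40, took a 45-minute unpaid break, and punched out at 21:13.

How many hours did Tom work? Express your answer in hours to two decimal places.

Shift: 10:40–21:13 = 10 h 33 min; less 45 min break → 9 h 48 min

9.80 hours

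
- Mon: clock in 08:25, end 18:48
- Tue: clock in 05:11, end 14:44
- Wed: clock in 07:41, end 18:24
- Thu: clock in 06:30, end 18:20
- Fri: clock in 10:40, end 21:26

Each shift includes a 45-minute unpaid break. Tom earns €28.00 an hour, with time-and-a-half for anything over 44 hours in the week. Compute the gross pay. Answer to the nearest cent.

Mon: 08:25–18:48 = 10 h 23 min; less 45 min break → 9 h 38 min
Tue: 05:11–14:44 = 9 h 33 min; less 45 min break → 8 h 48 min
Wed: 07:41–18:24 = 10 h 43 min; less 45 min break → 9 h 58 min
Thu: 06:30–18:20 = 11 h 50 min; less 45 min break → 11 h 5 min
Fri: 10:40–21:26 = 10 h 46 min; less 45 min break → 10 h 1 min
Total worked: 49 h 30 min = 2970 min.
Regular 44 h 0 min = 2640 min at €28.00/h; overtime 5 h 30 min = 330 min at €42.00/h.
Pay = (2640 × €28.00 + 330 × €42.00) ÷ 60 = €1463.00.

€1463.00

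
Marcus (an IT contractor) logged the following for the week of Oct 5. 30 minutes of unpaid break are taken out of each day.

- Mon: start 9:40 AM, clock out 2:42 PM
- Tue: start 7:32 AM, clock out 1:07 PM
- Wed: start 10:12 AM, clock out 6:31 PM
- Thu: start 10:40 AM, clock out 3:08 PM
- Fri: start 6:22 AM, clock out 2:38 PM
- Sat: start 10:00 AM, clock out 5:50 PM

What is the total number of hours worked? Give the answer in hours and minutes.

36 h 30 min

Mon: 9:40 AM–2:42 PM = 5 h 2 min; less 30 min break → 4 h 32 min
Tue: 7:32 AM–1:07 PM = 5 h 35 min; less 30 min break → 5 h 5 min
Wed: 10:12 AM–6:31 PM = 8 h 19 min; less 30 min break → 7 h 49 min
Thu: 10:40 AM–3:08 PM = 4 h 28 min; less 30 min break → 3 h 58 min
Fri: 6:22 AM–2:38 PM = 8 h 16 min; less 30 min break → 7 h 46 min
Sat: 10:00 AM–5:50 PM = 7 h 50 min; less 30 min break → 7 h 20 min
Total: 4 h 32 min + 5 h 5 min + 7 h 49 min + 3 h 58 min + 7 h 46 min + 7 h 20 min = 36 h 30 min.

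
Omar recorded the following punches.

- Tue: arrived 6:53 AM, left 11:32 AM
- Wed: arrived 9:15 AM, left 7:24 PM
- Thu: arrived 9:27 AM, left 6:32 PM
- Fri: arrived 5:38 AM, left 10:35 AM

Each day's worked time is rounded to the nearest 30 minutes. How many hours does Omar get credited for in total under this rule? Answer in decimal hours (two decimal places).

28.50 hours

Tue: 6:53 AM–11:32 AM = 4 h 39 min → rounds to 4 h 30 min
Wed: 9:15 AM–7:24 PM = 10 h 9 min → rounds to 10 h 0 min
Thu: 9:27 AM–6:32 PM = 9 h 5 min → rounds to 9 h 0 min
Fri: 5:38 AM–10:35 AM = 4 h 57 min → rounds to 5 h 0 min
Total credited: 28 h 30 min.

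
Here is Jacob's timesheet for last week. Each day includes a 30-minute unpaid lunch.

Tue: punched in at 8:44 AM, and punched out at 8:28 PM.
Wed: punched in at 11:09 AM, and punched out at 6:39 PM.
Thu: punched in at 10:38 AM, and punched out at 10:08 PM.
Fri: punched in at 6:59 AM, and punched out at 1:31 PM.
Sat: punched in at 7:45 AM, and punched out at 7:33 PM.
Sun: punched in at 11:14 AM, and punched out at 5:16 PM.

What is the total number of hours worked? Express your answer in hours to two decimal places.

Tue: 8:44 AM–8:28 PM = 11 h 44 min; less 30 min break → 11 h 14 min
Wed: 11:09 AM–6:39 PM = 7 h 30 min; less 30 min break → 7 h 0 min
Thu: 10:38 AM–10:08 PM = 11 h 30 min; less 30 min break → 11 h 0 min
Fri: 6:59 AM–1:31 PM = 6 h 32 min; less 30 min break → 6 h 2 min
Sat: 7:45 AM–7:33 PM = 11 h 48 min; less 30 min break → 11 h 18 min
Sun: 11:14 AM–5:16 PM = 6 h 2 min; less 30 min break → 5 h 32 min
Total: 11 h 14 min + 7 h 0 min + 11 h 0 min + 6 h 2 min + 11 h 18 min + 5 h 32 min = 52 h 6 min.

52.10 hours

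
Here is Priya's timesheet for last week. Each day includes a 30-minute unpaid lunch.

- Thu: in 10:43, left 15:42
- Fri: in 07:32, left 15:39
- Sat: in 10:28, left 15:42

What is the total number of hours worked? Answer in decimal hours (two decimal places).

16.83 hours

Thu: 10:43–15:42 = 4 h 59 min; less 30 min break → 4 h 29 min
Fri: 07:32–15:39 = 8 h 7 min; less 30 min break → 7 h 37 min
Sat: 10:28–15:42 = 5 h 14 min; less 30 min break → 4 h 44 min
Total: 4 h 29 min + 7 h 37 min + 4 h 44 min = 16 h 50 min.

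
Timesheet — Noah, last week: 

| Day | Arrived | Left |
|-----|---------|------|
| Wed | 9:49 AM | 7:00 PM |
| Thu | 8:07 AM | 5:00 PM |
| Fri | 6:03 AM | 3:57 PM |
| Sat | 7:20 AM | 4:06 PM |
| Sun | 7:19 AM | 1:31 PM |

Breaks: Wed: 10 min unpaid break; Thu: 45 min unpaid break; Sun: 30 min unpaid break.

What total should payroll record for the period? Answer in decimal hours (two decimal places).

41.52 hours

Wed: 9:49 AM–7:00 PM = 9 h 11 min; less 10 min break → 9 h 1 min
Thu: 8:07 AM–5:00 PM = 8 h 53 min; less 45 min break → 8 h 8 min
Fri: 6:03 AM–3:57 PM = 9 h 54 min
Sat: 7:20 AM–4:06 PM = 8 h 46 min
Sun: 7:19 AM–1:31 PM = 6 h 12 min; less 30 min break → 5 h 42 min
Total: 9 h 1 min + 8 h 8 min + 9 h 54 min + 8 h 46 min + 5 h 42 min = 41 h 31 min.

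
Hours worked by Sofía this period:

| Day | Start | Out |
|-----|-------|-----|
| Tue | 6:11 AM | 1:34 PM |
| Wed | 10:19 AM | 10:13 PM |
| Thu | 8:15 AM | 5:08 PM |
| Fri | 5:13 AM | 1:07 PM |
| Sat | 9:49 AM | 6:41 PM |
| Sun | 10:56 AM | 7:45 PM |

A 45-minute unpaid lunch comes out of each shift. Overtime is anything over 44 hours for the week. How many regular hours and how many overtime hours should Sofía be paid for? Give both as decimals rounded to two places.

Tue: 6:11 AM–1:34 PM = 7 h 23 min; less 45 min break → 6 h 38 min
Wed: 10:19 AM–10:13 PM = 11 h 54 min; less 45 min break → 11 h 9 min
Thu: 8:15 AM–5:08 PM = 8 h 53 min; less 45 min break → 8 h 8 min
Fri: 5:13 AM–1:07 PM = 7 h 54 min; less 45 min break → 7 h 9 min
Sat: 9:49 AM–6:41 PM = 8 h 52 min; less 45 min break → 8 h 7 min
Sun: 10:56 AM–7:45 PM = 8 h 49 min; less 45 min break → 8 h 4 min
Total worked: 49 h 15 min = 49.25 h.
Threshold 44 h → overtime 5 h 15 min, regular 44 h 0 min.

Regular 44.00 hours, overtime 5.25 hours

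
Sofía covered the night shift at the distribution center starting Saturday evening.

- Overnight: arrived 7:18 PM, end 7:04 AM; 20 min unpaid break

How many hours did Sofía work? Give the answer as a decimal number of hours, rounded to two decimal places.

11.43 hours

Overnight: 7:18 PM → midnight = 4 h 42 min; midnight → 7:04 AM = 7 h 4 min; span 11 h 46 min; less 20 min break → 11 h 26 min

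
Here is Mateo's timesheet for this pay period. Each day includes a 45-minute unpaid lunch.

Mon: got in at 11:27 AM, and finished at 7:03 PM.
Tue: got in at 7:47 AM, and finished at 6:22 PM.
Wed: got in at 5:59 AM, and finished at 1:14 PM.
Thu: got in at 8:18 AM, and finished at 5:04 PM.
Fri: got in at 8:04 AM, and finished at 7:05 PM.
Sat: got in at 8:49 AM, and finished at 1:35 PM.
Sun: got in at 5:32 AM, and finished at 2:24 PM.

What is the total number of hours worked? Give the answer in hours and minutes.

53 h 36 min

Mon: 11:27 AM–7:03 PM = 7 h 36 min; less 45 min break → 6 h 51 min
Tue: 7:47 AM–6:22 PM = 10 h 35 min; less 45 min break → 9 h 50 min
Wed: 5:59 AM–1:14 PM = 7 h 15 min; less 45 min break → 6 h 30 min
Thu: 8:18 AM–5:04 PM = 8 h 46 min; less 45 min break → 8 h 1 min
Fri: 8:04 AM–7:05 PM = 11 h 1 min; less 45 min break → 10 h 16 min
Sat: 8:49 AM–1:35 PM = 4 h 46 min; less 45 min break → 4 h 1 min
Sun: 5:32 AM–2:24 PM = 8 h 52 min; less 45 min break → 8 h 7 min
Total: 6 h 51 min + 9 h 50 min + 6 h 30 min + 8 h 1 min + 10 h 16 min + 4 h 1 min + 8 h 7 min = 53 h 36 min.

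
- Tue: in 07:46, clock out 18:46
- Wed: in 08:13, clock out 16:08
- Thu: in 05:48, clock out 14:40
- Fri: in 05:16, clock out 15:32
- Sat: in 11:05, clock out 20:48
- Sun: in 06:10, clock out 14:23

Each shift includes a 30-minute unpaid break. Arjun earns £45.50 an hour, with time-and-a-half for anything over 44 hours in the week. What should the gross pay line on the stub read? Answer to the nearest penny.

£2615.11

Tue: 07:46–18:46 = 11 h 0 min; less 30 min break → 10 h 30 min
Wed: 08:13–16:08 = 7 h 55 min; less 30 min break → 7 h 25 min
Thu: 05:48–14:40 = 8 h 52 min; less 30 min break → 8 h 22 min
Fri: 05:16–15:32 = 10 h 16 min; less 30 min break → 9 h 46 min
Sat: 11:05–20:48 = 9 h 43 min; less 30 min break → 9 h 13 min
Sun: 06:10–14:23 = 8 h 13 min; less 30 min break → 7 h 43 min
Total worked: 52 h 59 min = 3179 min.
Regular 44 h 0 min = 2640 min at £45.50/h; overtime 8 h 59 min = 539 min at £68.25/h.
Pay = (2640 × £45.50 + 539 × £68.25) ÷ 60 = £2615.11.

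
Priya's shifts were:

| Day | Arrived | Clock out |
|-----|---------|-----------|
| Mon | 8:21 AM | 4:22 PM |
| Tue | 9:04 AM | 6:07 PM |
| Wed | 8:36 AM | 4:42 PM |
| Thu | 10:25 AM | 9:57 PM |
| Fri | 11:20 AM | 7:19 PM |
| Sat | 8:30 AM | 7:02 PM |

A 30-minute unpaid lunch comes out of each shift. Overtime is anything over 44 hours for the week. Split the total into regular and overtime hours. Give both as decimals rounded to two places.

Regular 44.00 hours, overtime 8.22 hours

Mon: 8:21 AM–4:22 PM = 8 h 1 min; less 30 min break → 7 h 31 min
Tue: 9:04 AM–6:07 PM = 9 h 3 min; less 30 min break → 8 h 33 min
Wed: 8:36 AM–4:42 PM = 8 h 6 min; less 30 min break → 7 h 36 min
Thu: 10:25 AM–9:57 PM = 11 h 32 min; less 30 min break → 11 h 2 min
Fri: 11:20 AM–7:19 PM = 7 h 59 min; less 30 min break → 7 h 29 min
Sat: 8:30 AM–7:02 PM = 10 h 32 min; less 30 min break → 10 h 2 min
Total worked: 52 h 13 min = 52.22 h.
Threshold 44 h → overtime 8 h 13 min, regular 44 h 0 min.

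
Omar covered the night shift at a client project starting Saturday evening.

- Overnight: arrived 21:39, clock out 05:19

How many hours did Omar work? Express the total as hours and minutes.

Overnight: 21:39 → midnight = 2 h 21 min; midnight → 05:19 = 5 h 19 min; span 7 h 40 min

7 h 40 min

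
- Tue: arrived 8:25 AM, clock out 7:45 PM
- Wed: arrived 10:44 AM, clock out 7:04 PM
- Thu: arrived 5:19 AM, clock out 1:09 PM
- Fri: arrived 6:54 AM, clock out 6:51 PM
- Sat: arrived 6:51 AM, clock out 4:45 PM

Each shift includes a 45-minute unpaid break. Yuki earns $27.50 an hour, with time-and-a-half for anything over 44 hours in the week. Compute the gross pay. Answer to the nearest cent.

$1276.00

Tue: 8:25 AM–7:45 PM = 11 h 20 min; less 45 min break → 10 h 35 min
Wed: 10:44 AM–7:04 PM = 8 h 20 min; less 45 min break → 7 h 35 min
Thu: 5:19 AM–1:09 PM = 7 h 50 min; less 45 min break → 7 h 5 min
Fri: 6:54 AM–6:51 PM = 11 h 57 min; less 45 min break → 11 h 12 min
Sat: 6:51 AM–4:45 PM = 9 h 54 min; less 45 min break → 9 h 9 min
Total worked: 45 h 36 min = 2736 min.
Regular 44 h 0 min = 2640 min at $27.50/h; overtime 1 h 36 min = 96 min at $41.25/h.
Pay = (2640 × $27.50 + 96 × $41.25) ÷ 60 = $1276.00.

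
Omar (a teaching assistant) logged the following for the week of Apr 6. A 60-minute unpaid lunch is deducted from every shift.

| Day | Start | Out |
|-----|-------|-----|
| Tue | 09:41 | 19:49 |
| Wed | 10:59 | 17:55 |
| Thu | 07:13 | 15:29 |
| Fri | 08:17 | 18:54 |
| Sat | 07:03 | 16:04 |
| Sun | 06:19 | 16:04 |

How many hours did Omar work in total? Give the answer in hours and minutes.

Tue: 09:41–19:49 = 10 h 8 min; less 60 min break → 9 h 8 min
Wed: 10:59–17:55 = 6 h 56 min; less 60 min break → 5 h 56 min
Thu: 07:13–15:29 = 8 h 16 min; less 60 min break → 7 h 16 min
Fri: 08:17–18:54 = 10 h 37 min; less 60 min break → 9 h 37 min
Sat: 07:03–16:04 = 9 h 1 min; less 60 min break → 8 h 1 min
Sun: 06:19–16:04 = 9 h 45 min; less 60 min break → 8 h 45 min
Total: 9 h 8 min + 5 h 56 min + 7 h 16 min + 9 h 37 min + 8 h 1 min + 8 h 45 min = 48 h 43 min.

48 h 43 min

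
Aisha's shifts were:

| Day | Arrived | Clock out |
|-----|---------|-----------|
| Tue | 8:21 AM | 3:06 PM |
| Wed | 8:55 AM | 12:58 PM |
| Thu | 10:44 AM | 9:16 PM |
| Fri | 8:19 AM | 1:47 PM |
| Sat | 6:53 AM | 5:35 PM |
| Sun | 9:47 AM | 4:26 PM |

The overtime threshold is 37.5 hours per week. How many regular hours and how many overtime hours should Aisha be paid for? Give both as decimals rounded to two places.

Tue: 8:21 AM–3:06 PM = 6 h 45 min
Wed: 8:55 AM–12:58 PM = 4 h 3 min
Thu: 10:44 AM–9:16 PM = 10 h 32 min
Fri: 8:19 AM–1:47 PM = 5 h 28 min
Sat: 6:53 AM–5:35 PM = 10 h 42 min
Sun: 9:47 AM–4:26 PM = 6 h 39 min
Total worked: 44 h 9 min = 44.15 h.
Threshold 37.5 h → overtime 6 h 39 min, regular 37 h 30 min.

Regular 37.50 hours, overtime 6.65 hours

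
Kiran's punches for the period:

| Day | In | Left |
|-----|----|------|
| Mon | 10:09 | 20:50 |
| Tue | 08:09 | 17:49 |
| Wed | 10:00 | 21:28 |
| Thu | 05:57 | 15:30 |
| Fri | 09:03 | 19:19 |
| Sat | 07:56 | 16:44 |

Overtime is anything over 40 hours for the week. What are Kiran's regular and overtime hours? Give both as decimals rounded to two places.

Mon: 10:09–20:50 = 10 h 41 min
Tue: 08:09–17:49 = 9 h 40 min
Wed: 10:00–21:28 = 11 h 28 min
Thu: 05:57–15:30 = 9 h 33 min
Fri: 09:03–19:19 = 10 h 16 min
Sat: 07:56–16:44 = 8 h 48 min
Total worked: 60 h 26 min = 60.43 h.
Threshold 40 h → overtime 20 h 26 min, regular 40 h 0 min.

Regular 40.00 hours, overtime 20.43 hours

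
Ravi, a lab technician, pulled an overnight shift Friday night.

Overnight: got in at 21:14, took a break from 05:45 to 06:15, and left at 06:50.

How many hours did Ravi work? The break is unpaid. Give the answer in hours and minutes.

Overnight: 21:14 → midnight = 2 h 46 min; midnight → 06:50 = 6 h 50 min; span 9 h 36 min; less 30 min break → 9 h 6 min

9 h 6 min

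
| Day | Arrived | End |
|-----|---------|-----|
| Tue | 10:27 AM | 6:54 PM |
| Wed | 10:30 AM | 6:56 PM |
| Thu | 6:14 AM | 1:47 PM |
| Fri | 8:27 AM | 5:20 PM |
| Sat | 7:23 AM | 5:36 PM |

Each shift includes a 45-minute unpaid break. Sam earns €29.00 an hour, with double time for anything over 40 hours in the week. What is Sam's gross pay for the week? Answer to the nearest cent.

€1153.72

Tue: 10:27 AM–6:54 PM = 8 h 27 min; less 45 min break → 7 h 42 min
Wed: 10:30 AM–6:56 PM = 8 h 26 min; less 45 min break → 7 h 41 min
Thu: 6:14 AM–1:47 PM = 7 h 33 min; less 45 min break → 6 h 48 min
Fri: 8:27 AM–5:20 PM = 8 h 53 min; less 45 min break → 8 h 8 min
Sat: 7:23 AM–5:36 PM = 10 h 13 min; less 45 min break → 9 h 28 min
Total worked: 39 h 47 min = 2387 min.
Regular 39 h 47 min = 2387 min at €29.00/h; overtime 0 h 0 min = 0 min at €58.00/h.
Pay = (2387 × €29.00 + 0 × €58.00) ÷ 60 = €1153.72.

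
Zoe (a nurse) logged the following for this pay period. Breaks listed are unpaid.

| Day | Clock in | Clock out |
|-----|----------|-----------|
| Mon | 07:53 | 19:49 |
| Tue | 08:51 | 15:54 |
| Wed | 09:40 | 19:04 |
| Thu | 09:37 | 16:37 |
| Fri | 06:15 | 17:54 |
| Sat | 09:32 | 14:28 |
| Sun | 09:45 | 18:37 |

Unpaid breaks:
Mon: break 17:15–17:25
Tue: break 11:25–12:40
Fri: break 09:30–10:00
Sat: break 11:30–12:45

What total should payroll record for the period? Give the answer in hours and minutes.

Mon: 07:53–19:49 = 11 h 56 min; less 10 min break → 11 h 46 min
Tue: 08:51–15:54 = 7 h 3 min; less 75 min break → 5 h 48 min
Wed: 09:40–19:04 = 9 h 24 min
Thu: 09:37–16:37 = 7 h 0 min
Fri: 06:15–17:54 = 11 h 39 min; less 30 min break → 11 h 9 min
Sat: 09:32–14:28 = 4 h 56 min; less 75 min break → 3 h 41 min
Sun: 09:45–18:37 = 8 h 52 min
Total: 11 h 46 min + 5 h 48 min + 9 h 24 min + 7 h 0 min + 11 h 9 min + 3 h 41 min + 8 h 52 min = 57 h 40 min.

57 h 40 min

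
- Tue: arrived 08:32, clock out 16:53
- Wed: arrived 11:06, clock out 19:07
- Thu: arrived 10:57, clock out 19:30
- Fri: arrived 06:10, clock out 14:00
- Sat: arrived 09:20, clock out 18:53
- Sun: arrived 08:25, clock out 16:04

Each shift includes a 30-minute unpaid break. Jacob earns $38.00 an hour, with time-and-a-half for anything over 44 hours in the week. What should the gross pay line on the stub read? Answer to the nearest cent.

Tue: 08:32–16:53 = 8 h 21 min; less 30 min break → 7 h 51 min
Wed: 11:06–19:07 = 8 h 1 min; less 30 min break → 7 h 31 min
Thu: 10:57–19:30 = 8 h 33 min; less 30 min break → 8 h 3 min
Fri: 06:10–14:00 = 7 h 50 min; less 30 min break → 7 h 20 min
Sat: 09:20–18:53 = 9 h 33 min; less 30 min break → 9 h 3 min
Sun: 08:25–16:04 = 7 h 39 min; less 30 min break → 7 h 9 min
Total worked: 46 h 57 min = 2817 min.
Regular 44 h 0 min = 2640 min at $38.00/h; overtime 2 h 57 min = 177 min at $57.00/h.
Pay = (2640 × $38.00 + 177 × $57.00) ÷ 60 = $1840.15.

$1840.15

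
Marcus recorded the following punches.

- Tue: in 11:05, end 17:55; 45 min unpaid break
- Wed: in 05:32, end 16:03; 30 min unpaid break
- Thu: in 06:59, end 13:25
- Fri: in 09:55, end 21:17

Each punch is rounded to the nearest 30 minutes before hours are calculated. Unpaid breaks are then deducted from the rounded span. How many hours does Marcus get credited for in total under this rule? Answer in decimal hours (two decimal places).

34.25 hours

Tue: in 11:05→11:00, out 17:55→18:00; 7 h 0 min − 45 min = 6 h 15 min
Wed: in 05:32→05:30, out 16:03→16:00; 10 h 30 min − 30 min = 10 h 0 min
Thu: in 06:59→07:00, out 13:25→13:30; 6 h 30 min
Fri: in 09:55→10:00, out 21:17→21:30; 11 h 30 min
Total credited: 34 h 15 min.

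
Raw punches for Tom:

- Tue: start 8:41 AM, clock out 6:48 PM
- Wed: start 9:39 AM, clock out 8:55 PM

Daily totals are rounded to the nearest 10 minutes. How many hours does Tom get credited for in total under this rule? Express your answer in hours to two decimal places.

Tue: 8:41 AM–6:48 PM = 10 h 7 min → rounds to 10 h 10 min
Wed: 9:39 AM–8:55 PM = 11 h 16 min → rounds to 11 h 20 min
Total credited: 21 h 30 min.

21.50 hours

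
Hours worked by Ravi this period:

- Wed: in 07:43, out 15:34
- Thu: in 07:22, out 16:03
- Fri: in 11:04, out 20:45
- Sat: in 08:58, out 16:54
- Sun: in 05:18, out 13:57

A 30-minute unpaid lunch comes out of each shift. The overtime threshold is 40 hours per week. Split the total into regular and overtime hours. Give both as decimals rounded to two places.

Wed: 07:43–15:34 = 7 h 51 min; less 30 min break → 7 h 21 min
Thu: 07:22–16:03 = 8 h 41 min; less 30 min break → 8 h 11 min
Fri: 11:04–20:45 = 9 h 41 min; less 30 min break → 9 h 11 min
Sat: 08:58–16:54 = 7 h 56 min; less 30 min break → 7 h 26 min
Sun: 05:18–13:57 = 8 h 39 min; less 30 min break → 8 h 9 min
Total worked: 40 h 18 min = 40.30 h.
Threshold 40 h → overtime 0 h 18 min, regular 40 h 0 min.

Regular 40.00 hours, overtime 0.30 hours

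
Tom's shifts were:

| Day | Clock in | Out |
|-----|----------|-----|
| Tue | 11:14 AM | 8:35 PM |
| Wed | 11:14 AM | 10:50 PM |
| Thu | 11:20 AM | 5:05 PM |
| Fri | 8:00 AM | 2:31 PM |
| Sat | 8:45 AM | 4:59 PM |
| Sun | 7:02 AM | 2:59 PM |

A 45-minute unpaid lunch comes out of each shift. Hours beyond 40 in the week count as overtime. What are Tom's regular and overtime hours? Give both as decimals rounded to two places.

Tue: 11:14 AM–8:35 PM = 9 h 21 min; less 45 min break → 8 h 36 min
Wed: 11:14 AM–10:50 PM = 11 h 36 min; less 45 min break → 10 h 51 min
Thu: 11:20 AM–5:05 PM = 5 h 45 min; less 45 min break → 5 h 0 min
Fri: 8:00 AM–2:31 PM = 6 h 31 min; less 45 min break → 5 h 46 min
Sat: 8:45 AM–4:59 PM = 8 h 14 min; less 45 min break → 7 h 29 min
Sun: 7:02 AM–2:59 PM = 7 h 57 min; less 45 min break → 7 h 12 min
Total worked: 44 h 54 min = 44.90 h.
Threshold 40 h → overtime 4 h 54 min, regular 40 h 0 min.

Regular 40.00 hours, overtime 4.90 hours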